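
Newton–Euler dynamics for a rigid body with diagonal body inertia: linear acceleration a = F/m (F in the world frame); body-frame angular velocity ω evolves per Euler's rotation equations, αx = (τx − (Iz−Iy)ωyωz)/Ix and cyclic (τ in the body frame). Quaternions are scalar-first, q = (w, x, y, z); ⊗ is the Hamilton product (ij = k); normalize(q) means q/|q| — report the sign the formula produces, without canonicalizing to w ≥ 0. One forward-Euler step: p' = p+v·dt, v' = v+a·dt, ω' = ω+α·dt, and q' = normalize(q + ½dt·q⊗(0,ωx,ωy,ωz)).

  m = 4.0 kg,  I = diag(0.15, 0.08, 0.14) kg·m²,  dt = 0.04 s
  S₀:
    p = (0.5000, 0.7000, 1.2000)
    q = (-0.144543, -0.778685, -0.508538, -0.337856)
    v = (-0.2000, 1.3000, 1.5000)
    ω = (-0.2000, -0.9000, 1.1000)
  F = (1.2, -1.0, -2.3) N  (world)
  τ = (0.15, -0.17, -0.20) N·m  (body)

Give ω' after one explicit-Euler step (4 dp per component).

angular accel α = (1.3960, -2.0975, -1.3386)
ω + α·dt = (-0.1442, -0.9839, 1.0465)

ω' = (-0.1442, -0.9839, 1.0465)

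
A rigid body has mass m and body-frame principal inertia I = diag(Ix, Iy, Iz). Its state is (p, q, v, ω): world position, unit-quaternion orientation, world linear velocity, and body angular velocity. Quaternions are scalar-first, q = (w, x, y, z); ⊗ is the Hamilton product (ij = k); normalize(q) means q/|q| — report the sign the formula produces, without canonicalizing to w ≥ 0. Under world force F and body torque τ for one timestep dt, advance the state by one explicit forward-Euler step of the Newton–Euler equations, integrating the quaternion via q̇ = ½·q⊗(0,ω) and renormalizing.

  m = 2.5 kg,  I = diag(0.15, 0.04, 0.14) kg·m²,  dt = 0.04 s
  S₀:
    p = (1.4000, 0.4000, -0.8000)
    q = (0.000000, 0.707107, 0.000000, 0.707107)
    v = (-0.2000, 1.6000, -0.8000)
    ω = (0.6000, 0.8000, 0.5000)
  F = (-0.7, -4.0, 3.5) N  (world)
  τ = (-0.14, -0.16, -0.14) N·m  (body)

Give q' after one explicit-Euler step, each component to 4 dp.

q' = (-0.0156, 0.6956, 0.0014, 0.7182)

2q̇ = q⊗(0,ω) = (-0.7778177, -0.5656856, 0.0707107, 0.5656856)
q' = normalize(q + ½dt·q⊗(0,ω)) = (-0.0156, 0.6956, 0.0014, 0.7182)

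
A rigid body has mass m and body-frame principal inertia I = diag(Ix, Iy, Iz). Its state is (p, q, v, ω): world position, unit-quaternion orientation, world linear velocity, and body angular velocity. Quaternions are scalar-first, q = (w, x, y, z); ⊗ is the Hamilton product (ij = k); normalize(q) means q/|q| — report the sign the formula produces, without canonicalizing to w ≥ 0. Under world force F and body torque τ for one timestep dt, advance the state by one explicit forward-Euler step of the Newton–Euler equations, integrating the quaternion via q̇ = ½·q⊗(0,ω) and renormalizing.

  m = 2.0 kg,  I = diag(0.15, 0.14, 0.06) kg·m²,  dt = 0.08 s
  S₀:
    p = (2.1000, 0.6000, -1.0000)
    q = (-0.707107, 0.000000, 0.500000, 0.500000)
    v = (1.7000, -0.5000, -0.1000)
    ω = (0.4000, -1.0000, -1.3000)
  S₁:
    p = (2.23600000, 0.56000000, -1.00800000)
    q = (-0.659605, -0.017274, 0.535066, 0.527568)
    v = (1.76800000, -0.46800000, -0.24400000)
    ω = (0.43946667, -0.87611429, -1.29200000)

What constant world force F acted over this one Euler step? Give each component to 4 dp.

Δv = v₁−v₀ = (0.06800000, 0.03200000, -0.14400000)
F = m·Δv/dt = (1.7000, 0.8000, -3.6000)

F = (1.7000, 0.8000, -3.6000)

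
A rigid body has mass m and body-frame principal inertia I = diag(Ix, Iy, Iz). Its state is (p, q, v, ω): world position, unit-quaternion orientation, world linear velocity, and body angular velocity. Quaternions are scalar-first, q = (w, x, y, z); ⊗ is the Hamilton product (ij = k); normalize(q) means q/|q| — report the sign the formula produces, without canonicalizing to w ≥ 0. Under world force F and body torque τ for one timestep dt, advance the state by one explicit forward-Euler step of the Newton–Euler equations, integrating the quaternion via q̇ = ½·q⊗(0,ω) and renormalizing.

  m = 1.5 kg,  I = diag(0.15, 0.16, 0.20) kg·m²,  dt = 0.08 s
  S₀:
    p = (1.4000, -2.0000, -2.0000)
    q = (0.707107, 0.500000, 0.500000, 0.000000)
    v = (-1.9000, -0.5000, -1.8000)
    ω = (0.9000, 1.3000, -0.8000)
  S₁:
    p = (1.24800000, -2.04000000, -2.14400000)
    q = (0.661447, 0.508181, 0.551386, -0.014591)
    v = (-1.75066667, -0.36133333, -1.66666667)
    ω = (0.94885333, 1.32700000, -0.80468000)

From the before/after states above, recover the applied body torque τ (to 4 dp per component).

τ = (0.0500, 0.0900, 0.0000)

ω₁ − ω₀ = (0.04885333, 0.02700000, -0.00468000)
applied torque τ = (0.0500, 0.0900, 0.0000)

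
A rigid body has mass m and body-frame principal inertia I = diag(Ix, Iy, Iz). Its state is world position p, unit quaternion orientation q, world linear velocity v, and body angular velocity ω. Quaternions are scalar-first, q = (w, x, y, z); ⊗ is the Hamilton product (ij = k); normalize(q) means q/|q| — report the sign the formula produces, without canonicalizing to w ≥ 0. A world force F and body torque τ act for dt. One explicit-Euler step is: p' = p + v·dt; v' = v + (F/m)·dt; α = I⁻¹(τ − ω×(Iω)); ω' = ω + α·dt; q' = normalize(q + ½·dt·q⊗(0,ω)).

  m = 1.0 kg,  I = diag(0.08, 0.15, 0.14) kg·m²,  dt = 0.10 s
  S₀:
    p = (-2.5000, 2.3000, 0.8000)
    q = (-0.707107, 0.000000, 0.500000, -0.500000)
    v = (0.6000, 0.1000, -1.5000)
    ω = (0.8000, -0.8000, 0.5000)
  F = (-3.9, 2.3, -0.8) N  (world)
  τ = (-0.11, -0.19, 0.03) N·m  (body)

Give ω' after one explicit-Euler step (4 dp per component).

ω' = (0.6575, -0.9107, 0.5534)

ω×(Iω) gyroscopic = (0.0040, -0.0240, -0.0448)
(τ − ω×Iω)/I = (-1.4250, -1.1067, 0.5343)
ω + α·dt = (0.6575, -0.9107, 0.5534)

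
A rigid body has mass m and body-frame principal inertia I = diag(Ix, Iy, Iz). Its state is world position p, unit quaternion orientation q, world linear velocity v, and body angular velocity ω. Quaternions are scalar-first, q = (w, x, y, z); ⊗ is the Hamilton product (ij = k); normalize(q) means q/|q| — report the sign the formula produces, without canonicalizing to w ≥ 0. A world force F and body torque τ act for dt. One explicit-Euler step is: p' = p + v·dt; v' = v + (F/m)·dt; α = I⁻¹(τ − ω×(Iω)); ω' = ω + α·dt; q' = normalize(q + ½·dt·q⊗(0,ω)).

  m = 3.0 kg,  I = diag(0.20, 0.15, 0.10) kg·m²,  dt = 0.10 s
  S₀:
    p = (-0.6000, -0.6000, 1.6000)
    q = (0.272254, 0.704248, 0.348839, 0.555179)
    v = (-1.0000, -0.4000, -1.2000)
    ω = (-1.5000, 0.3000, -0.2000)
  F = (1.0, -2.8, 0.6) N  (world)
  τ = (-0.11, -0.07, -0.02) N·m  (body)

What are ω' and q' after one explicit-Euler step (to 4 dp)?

gyro term ω×Iω = (0.0030, 0.0300, 0.0225)
(τ − ω×Iω)/I = (-0.5650, -0.6667, -0.4250)
ω + α·dt = (-1.5565, 0.2333, -0.2425)
2q̇ = q⊗(0,ω) = (1.0627561, -0.6447025, -0.6102427, 0.6800821)
q' = normalize(q + ½dt·q⊗(0,ω)) = (0.3244, 0.6700, 0.3174, 0.5874)

ω' = (-1.5565, 0.2333, -0.2425)
q' = (0.3244, 0.6700, 0.3174, 0.5874)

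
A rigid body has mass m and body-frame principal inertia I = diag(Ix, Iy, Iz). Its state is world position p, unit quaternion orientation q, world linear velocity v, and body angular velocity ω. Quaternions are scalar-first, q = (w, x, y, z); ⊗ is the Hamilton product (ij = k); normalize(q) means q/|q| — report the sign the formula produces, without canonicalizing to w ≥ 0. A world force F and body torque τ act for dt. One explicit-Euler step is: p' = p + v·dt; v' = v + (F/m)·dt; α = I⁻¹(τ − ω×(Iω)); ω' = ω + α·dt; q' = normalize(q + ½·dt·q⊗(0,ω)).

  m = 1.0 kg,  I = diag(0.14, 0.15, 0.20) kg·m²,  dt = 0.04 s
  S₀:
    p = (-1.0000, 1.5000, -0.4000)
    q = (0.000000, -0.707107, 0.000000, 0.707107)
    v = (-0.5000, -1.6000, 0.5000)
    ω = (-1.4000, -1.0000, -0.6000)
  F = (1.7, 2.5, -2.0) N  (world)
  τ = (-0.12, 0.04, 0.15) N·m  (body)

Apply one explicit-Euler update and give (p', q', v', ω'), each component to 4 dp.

a = F/m = (1.7000, 2.5000, -2.0000)
p + v·dt = (-1.0200, 1.4360, -0.3800)
v' = v + a·dt = (-0.4320, -1.5000, 0.4200)
gyro term ω×Iω = (0.0300, -0.0504, 0.0140)
α = I⁻¹(τ − ω×Iω) = (-1.0714, 0.6027, 0.6800)
ω' = ω + α·dt = (-1.4429, -0.9759, -0.5728)
2q̇ = q⊗(0,ω) = (-0.5656856, 0.7071070, -1.4142140, 0.7071070)
q + ½dt·q⊗(0,ω), renormalized = (-0.0113, -0.6925, -0.0283, 0.7208)

p' = (-1.0200, 1.4360, -0.3800)
q' = (-0.0113, -0.6925, -0.0283, 0.7208)
v' = (-0.4320, -1.5000, 0.4200)
ω' = (-1.4429, -0.9759, -0.5728)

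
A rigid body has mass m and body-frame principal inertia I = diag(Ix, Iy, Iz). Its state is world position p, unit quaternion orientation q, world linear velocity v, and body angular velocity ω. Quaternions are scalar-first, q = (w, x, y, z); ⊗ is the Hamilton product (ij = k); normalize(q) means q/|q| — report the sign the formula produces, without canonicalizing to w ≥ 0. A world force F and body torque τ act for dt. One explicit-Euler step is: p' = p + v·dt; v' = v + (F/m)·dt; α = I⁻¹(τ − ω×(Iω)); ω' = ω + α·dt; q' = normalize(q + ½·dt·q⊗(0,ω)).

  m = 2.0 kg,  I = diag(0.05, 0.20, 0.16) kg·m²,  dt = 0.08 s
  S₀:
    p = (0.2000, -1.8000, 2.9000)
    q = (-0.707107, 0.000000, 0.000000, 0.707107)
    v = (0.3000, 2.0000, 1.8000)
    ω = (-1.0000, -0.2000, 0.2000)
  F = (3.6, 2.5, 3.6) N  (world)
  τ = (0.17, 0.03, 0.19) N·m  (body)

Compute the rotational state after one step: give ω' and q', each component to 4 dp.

precession coupling ω×(Iω) = (0.0016, 0.0220, 0.0300)
α = I⁻¹(τ − ω×Iω) = (3.3680, 0.0400, 1.0000)
new body rate ω' = (-0.7306, -0.1968, 0.2800)
q⊗(0,ω) = (-0.1414214, 0.8485284, -0.5656856, -0.1414214)
updated quaternion q' = (-0.7121, 0.0339, -0.0226, 0.7008)

ω' = (-0.7306, -0.1968, 0.2800)
q' = (-0.7121, 0.0339, -0.0226, 0.7008)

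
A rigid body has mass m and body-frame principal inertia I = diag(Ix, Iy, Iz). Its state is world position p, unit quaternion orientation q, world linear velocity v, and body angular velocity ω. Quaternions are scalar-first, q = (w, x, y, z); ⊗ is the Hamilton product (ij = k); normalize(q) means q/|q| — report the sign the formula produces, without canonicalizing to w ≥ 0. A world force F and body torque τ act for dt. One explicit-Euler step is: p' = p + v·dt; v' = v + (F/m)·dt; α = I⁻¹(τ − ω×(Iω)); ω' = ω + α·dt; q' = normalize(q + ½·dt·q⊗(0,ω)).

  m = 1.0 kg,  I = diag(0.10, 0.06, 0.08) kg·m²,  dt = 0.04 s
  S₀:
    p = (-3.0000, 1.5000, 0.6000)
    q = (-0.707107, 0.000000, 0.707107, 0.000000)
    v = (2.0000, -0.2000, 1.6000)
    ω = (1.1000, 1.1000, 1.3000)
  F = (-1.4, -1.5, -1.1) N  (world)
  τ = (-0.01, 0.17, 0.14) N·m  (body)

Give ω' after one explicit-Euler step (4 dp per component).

ω' = (1.0846, 1.1943, 1.3942)

angular accel α = (-0.3860, 2.3567, 2.3550)
ω' = ω + α·dt = (1.0846, 1.1943, 1.3942)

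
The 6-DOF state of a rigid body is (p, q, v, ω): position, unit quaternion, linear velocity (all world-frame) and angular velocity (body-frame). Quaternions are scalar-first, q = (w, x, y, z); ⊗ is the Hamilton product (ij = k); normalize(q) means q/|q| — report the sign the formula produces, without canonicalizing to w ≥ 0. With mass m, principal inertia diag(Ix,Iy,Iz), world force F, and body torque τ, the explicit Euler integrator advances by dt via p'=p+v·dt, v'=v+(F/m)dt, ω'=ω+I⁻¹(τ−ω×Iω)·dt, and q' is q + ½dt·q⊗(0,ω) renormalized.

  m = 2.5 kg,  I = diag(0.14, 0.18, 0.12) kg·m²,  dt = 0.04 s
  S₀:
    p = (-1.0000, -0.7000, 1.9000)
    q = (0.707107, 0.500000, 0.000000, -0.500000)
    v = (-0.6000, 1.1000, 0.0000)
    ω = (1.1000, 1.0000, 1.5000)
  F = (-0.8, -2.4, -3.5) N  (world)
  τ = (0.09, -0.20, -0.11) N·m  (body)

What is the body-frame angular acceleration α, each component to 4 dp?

α = (1.2857, -1.2944, -1.2833)

ω×(Iω) gyroscopic = (-0.0900, 0.0330, 0.0440)
angular accel α = (1.2857, -1.2944, -1.2833)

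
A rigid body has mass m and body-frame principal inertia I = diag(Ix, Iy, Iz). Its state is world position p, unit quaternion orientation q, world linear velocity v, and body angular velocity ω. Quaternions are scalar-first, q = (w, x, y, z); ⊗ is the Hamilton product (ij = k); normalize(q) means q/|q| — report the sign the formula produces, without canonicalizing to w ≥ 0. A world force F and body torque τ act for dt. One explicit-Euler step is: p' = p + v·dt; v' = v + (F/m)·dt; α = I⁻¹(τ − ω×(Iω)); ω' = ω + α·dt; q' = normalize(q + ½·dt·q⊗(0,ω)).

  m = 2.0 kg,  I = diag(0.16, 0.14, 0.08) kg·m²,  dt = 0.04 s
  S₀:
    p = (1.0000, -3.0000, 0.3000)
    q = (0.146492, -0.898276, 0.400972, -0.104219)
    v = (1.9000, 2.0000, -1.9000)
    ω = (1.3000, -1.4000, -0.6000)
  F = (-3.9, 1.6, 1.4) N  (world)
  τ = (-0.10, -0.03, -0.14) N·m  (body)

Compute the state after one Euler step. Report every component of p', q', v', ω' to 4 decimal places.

new position p' = (1.0760, -2.9200, 0.2240)
v' = v + a·dt = (1.8220, 2.0320, -1.8720)
gyro term ω×Iω = (-0.0504, -0.0624, 0.0364)
α = I⁻¹(τ − ω×Iω) = (-0.3100, 0.2314, -2.2050)
new body rate ω' = (1.2876, -1.3907, -0.6882)
Hamilton product q⊗(0,ω) = (1.6665882, -0.1960502, -0.8795391, 0.6484276)
q + ½dt·q⊗(0,ω), renormalized = (0.1797, -0.9015, 0.3831, -0.0912)

p' = (1.0760, -2.9200, 0.2240)
q' = (0.1797, -0.9015, 0.3831, -0.0912)
v' = (1.8220, 2.0320, -1.8720)
ω' = (1.2876, -1.3907, -0.6882)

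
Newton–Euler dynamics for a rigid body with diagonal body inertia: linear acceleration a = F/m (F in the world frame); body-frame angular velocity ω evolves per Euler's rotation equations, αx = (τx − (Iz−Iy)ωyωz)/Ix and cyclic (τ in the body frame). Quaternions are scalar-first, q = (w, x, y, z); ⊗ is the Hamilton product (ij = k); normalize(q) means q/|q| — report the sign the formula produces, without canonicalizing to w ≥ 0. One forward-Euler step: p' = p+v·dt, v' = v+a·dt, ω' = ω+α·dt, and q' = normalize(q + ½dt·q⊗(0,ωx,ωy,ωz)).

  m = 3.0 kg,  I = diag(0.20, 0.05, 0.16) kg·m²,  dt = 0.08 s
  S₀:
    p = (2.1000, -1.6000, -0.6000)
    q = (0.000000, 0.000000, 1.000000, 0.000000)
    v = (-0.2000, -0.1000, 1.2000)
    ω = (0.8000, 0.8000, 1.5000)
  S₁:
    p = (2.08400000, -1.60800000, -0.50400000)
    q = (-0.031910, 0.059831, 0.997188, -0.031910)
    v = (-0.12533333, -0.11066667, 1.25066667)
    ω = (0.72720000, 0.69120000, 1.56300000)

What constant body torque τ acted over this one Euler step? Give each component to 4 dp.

τ = (-0.0500, -0.0200, 0.0300)

Δω = ω₁−ω₀ = (-0.07280000, -0.10880000, 0.06300000)
ω₀×(Iω₀) = (0.1320, 0.0480, -0.0960)
I·α + gyro = (-0.0500, -0.0200, 0.0300)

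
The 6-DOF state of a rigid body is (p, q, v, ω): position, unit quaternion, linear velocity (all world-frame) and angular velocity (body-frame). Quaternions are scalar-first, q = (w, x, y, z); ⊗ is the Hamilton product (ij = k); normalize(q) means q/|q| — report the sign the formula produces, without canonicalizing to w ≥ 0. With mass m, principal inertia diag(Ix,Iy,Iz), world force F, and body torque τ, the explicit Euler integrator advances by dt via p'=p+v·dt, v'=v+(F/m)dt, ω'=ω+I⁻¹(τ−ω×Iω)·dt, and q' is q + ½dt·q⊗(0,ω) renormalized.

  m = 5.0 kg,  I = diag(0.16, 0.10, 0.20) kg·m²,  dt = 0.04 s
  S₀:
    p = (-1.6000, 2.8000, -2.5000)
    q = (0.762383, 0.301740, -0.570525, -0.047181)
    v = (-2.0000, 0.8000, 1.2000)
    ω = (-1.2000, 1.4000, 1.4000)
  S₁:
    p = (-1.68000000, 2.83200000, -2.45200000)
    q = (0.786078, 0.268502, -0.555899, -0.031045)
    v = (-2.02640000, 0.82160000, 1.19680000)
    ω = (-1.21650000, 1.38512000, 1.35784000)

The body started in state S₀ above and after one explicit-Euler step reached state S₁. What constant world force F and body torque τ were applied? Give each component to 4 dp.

F = (-3.3000, 2.7000, -0.4000)
τ = (0.1300, 0.0300, -0.1100)

ω₁ − ω₀ = (-0.01650000, -0.01488000, -0.04216000)
τ = I·(Δω/dt) + ω₀×(Iω₀) = (0.1300, 0.0300, -0.1100)
Δv = v₁−v₀ = (-0.02640000, 0.02160000, -0.00320000)
F = m·Δv/dt = (-3.3000, 2.7000, -0.4000)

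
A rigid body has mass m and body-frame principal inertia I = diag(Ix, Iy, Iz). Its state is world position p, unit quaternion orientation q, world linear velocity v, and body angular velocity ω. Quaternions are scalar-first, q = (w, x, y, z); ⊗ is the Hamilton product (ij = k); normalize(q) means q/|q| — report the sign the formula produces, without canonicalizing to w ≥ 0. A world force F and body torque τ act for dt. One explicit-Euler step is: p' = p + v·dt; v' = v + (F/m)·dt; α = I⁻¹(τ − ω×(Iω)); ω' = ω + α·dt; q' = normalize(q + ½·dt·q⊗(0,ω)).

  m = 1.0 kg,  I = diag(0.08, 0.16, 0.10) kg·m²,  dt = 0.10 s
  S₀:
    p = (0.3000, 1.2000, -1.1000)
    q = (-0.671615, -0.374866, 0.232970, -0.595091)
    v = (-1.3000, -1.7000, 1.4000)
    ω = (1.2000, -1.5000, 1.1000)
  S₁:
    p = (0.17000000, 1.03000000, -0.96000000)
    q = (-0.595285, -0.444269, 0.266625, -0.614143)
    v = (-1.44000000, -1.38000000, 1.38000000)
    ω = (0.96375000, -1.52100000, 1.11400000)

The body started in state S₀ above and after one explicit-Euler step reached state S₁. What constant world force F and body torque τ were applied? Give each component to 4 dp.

F = (-1.4000, 3.2000, -0.2000)
τ = (-0.0900, -0.0600, -0.1300)

rate change Δω = (-0.23625000, -0.02100000, 0.01400000)
gyro term ω₀×Iω₀ = (0.0990, -0.0264, -0.1440)
applied torque τ = (-0.0900, -0.0600, -0.1300)
v₁ − v₀ = (-0.14000000, 0.32000000, -0.02000000)
F = m·Δv/dt = (-1.4000, 3.2000, -0.2000)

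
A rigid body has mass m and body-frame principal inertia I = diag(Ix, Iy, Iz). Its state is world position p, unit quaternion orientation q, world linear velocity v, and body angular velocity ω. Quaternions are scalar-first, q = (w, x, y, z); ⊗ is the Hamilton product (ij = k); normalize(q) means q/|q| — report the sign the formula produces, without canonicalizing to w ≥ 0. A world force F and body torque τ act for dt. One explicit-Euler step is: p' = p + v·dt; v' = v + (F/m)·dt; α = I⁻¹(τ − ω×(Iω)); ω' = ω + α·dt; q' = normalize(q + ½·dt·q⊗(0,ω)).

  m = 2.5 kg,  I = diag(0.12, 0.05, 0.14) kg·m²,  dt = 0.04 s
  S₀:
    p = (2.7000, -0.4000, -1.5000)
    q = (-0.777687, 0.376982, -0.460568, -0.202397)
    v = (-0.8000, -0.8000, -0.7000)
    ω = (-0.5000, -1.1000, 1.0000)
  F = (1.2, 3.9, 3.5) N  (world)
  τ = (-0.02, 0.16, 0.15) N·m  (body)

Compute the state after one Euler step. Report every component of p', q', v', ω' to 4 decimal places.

p' = (2.6680, -0.4320, -1.5280)
q' = (-0.7796, 0.3709, -0.4488, -0.2307)
v' = (-0.7808, -0.7376, -0.6440)
ω' = (-0.4737, -0.9800, 1.0539)

p + v·dt = (2.6680, -0.4320, -1.5280)
new velocity v' = (-0.7808, -0.7376, -0.6440)
angular accel α = (0.6583, 3.0000, 1.3464)
ω' = ω + α·dt = (-0.4737, -0.9800, 1.0539)
Hamilton product q⊗(0,ω) = (-0.1157368, -0.2943612, 0.5796722, -1.4226512)
q + ½dt·q⊗(0,ω), renormalized = (-0.7796, 0.3709, -0.4488, -0.2307)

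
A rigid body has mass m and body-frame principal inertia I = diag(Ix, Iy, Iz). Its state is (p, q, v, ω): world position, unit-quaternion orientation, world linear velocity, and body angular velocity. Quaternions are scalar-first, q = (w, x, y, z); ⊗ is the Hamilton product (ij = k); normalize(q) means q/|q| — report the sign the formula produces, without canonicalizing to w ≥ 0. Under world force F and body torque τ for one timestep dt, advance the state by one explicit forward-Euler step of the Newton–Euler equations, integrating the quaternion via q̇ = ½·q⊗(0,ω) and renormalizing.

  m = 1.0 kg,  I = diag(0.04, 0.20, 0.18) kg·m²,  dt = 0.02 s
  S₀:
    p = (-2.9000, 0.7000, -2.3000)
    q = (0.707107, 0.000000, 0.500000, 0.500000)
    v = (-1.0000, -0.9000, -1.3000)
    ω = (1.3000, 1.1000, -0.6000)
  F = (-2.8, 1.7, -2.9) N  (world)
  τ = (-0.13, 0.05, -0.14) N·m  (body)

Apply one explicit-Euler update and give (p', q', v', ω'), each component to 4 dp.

p' = p + v·dt = (-2.9200, 0.6820, -2.3260)
new velocity v' = (-1.0560, -0.8660, -1.3580)
angular accel α = (-3.5800, -0.2960, -2.0489)
ω + α·dt = (1.2284, 1.0941, -0.6410)
2q̇ = q⊗(0,ω) = (-0.2500000, 0.0692391, 1.4278177, -1.0742642)
q + ½dt·q⊗(0,ω), renormalized = (0.7045, 0.0007, 0.5142, 0.4892)

p' = (-2.9200, 0.6820, -2.3260)
q' = (0.7045, 0.0007, 0.5142, 0.4892)
v' = (-1.0560, -0.8660, -1.3580)
ω' = (1.2284, 1.0941, -0.6410)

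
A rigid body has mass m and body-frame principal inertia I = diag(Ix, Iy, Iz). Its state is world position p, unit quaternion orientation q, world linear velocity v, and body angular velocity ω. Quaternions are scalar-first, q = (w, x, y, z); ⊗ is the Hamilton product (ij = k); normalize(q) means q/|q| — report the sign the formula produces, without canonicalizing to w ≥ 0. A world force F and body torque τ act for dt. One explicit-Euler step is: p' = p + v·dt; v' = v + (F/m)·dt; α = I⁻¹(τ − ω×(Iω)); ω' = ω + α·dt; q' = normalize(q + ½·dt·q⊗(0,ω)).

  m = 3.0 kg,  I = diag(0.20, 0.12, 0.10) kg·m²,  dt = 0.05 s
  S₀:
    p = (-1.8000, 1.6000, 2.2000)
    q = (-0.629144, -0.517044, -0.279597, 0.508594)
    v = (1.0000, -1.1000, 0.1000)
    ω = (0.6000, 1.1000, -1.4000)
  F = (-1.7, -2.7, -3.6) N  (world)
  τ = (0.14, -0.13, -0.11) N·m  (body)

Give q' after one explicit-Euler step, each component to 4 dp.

2q̇ = q⊗(0,ω) = (1.3298147, -0.5455040, -1.1107636, 0.4798114)
q' = normalize(q + ½dt·q⊗(0,ω)) = (-0.5952, -0.5301, -0.3070, 0.5200)

q' = (-0.5952, -0.5301, -0.3070, 0.5200)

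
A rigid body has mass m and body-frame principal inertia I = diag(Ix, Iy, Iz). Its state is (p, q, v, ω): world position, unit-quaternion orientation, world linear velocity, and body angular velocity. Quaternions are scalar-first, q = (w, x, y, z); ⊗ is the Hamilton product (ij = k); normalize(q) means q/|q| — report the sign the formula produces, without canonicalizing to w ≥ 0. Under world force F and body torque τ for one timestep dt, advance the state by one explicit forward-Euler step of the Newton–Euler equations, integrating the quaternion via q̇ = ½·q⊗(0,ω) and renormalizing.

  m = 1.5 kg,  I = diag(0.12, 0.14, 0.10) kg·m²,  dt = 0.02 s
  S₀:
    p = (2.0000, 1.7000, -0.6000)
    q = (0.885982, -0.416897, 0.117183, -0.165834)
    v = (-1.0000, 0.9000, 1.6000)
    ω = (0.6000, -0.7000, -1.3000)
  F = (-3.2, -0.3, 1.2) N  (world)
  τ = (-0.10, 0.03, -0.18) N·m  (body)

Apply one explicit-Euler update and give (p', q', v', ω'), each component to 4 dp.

p' = (1.9800, 1.7180, -0.5680)
q' = (0.8870, -0.4142, 0.1046, -0.1751)
v' = (-1.0427, 0.8960, 1.6160)
ω' = (0.5894, -0.6935, -1.3343)

a = (-2.1333, -0.2000, 0.8000)
new position p' = (1.9800, 1.7180, -0.5680)
v' = v + a·dt = (-1.0427, 0.8960, 1.6160)
angular accel α = (-0.5300, 0.3257, -1.7160)
ω' = ω + α·dt = (0.5894, -0.6935, -1.3343)
Hamilton product q⊗(0,ω) = (0.1165821, 0.2631675, -1.2616539, -0.9302585)
q' = normalize(q + ½dt·q⊗(0,ω)) = (0.8870, -0.4142, 0.1046, -0.1751)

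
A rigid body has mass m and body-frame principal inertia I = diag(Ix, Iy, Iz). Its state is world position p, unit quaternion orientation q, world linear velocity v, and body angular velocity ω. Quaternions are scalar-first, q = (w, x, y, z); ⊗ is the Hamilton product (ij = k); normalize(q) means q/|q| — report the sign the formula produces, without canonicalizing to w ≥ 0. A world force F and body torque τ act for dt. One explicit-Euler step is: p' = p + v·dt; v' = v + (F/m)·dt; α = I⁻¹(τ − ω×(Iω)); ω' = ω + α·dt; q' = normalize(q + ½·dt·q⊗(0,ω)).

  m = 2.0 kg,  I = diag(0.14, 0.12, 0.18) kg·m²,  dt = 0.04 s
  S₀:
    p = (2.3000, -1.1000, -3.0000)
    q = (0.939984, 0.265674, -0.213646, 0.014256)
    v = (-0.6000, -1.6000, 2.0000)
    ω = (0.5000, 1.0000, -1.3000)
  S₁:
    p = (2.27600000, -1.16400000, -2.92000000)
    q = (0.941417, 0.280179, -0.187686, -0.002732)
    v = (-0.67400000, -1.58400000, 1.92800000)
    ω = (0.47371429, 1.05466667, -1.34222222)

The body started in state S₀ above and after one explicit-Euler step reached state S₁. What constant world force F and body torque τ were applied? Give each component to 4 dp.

Δv = v₁−v₀ = (-0.07400000, 0.01600000, -0.07200000)
F = m·Δv/dt = (-3.7000, 0.8000, -3.6000)
Δω = ω₁−ω₀ = (-0.02628571, 0.05466667, -0.04222222)
precession coupling = (-0.0780, 0.0260, -0.0100)
τ = I·(Δω/dt) + ω₀×(Iω₀) = (-0.1700, 0.1900, -0.2000)

F = (-3.7000, 0.8000, -3.6000)
τ = (-0.1700, 0.1900, -0.2000)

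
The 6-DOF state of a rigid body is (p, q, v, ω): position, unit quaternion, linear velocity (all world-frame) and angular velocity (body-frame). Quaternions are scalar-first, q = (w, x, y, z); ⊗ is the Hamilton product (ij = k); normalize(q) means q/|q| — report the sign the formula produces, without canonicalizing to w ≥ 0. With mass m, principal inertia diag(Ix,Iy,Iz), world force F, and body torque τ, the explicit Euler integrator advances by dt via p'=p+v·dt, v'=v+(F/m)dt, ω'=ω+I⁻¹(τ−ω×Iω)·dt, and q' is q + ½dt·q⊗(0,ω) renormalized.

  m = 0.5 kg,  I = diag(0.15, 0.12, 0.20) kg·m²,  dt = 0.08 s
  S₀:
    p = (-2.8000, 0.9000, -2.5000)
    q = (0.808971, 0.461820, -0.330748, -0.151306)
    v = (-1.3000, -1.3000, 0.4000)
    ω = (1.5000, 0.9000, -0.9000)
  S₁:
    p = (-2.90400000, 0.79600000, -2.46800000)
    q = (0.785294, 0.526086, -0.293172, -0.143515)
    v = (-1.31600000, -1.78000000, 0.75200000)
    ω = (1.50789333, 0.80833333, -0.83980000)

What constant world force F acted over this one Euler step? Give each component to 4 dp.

v₁ − v₀ = (-0.01600000, -0.48000000, 0.35200000)
m·(v₁−v₀)/dt = (-0.1000, -3.0000, 2.2000)

F = (-0.1000, -3.0000, 2.2000)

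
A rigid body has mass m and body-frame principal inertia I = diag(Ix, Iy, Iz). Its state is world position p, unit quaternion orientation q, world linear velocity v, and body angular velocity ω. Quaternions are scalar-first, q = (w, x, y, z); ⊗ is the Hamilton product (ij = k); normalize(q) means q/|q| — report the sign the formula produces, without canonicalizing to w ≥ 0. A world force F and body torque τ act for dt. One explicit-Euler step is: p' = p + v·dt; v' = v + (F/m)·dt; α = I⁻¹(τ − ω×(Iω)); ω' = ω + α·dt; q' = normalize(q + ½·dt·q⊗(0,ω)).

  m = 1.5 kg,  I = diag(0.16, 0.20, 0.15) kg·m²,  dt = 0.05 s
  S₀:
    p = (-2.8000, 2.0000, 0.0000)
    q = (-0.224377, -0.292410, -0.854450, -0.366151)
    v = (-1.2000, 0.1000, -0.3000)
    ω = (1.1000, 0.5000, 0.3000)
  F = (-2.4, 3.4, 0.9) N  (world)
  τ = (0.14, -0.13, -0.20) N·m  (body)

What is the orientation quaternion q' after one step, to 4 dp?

Hamilton product q⊗(0,ω) = (0.8587213, -0.3200742, -0.4272316, 0.7263769)
q + ½dt·q⊗(0,ω), renormalized = (-0.2028, -0.3003, -0.8647, -0.3478)

q' = (-0.2028, -0.3003, -0.8647, -0.3478)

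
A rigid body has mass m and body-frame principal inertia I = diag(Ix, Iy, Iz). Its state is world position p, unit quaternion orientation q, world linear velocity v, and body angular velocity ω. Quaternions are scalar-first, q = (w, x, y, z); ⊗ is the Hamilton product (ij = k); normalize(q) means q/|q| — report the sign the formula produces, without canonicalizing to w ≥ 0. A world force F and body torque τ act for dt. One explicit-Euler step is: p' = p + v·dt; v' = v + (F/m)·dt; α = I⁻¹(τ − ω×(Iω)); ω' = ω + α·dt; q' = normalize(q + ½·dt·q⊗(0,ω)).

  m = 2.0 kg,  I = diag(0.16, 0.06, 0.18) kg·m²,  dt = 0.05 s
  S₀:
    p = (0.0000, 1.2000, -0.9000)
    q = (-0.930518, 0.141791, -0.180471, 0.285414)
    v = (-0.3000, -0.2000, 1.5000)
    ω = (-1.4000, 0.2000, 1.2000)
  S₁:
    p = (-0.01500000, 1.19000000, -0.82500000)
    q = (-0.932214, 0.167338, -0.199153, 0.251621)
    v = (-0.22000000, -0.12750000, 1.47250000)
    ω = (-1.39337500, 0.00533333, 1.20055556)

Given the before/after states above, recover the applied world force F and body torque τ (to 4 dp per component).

F = (3.2000, 2.9000, -1.1000)
τ = (0.0500, -0.2000, 0.0300)

ω₁ − ω₀ = (0.00662500, -0.19466667, 0.00055556)
applied torque τ = (0.0500, -0.2000, 0.0300)
velocity change Δv = (0.08000000, 0.07250000, -0.02750000)
applied force F = (3.2000, 2.9000, -1.1000)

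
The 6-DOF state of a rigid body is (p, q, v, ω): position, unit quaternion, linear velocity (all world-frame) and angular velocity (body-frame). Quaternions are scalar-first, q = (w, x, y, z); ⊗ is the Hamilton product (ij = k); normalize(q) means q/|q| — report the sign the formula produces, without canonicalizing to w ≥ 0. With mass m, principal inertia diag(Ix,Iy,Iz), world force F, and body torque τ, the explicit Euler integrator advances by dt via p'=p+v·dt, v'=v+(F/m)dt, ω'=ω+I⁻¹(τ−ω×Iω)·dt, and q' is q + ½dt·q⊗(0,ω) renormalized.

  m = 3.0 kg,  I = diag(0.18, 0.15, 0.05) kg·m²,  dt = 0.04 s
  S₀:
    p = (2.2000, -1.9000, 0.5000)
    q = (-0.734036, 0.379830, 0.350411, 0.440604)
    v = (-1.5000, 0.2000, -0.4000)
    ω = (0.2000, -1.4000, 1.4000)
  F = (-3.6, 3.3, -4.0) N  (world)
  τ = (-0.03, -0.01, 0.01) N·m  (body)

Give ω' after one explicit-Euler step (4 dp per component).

α = I⁻¹(τ − ω×Iω) = (-1.2556, -0.3093, 0.0320)
ω' = ω + α·dt = (0.1498, -1.4124, 1.4013)

ω' = (0.1498, -1.4124, 1.4013)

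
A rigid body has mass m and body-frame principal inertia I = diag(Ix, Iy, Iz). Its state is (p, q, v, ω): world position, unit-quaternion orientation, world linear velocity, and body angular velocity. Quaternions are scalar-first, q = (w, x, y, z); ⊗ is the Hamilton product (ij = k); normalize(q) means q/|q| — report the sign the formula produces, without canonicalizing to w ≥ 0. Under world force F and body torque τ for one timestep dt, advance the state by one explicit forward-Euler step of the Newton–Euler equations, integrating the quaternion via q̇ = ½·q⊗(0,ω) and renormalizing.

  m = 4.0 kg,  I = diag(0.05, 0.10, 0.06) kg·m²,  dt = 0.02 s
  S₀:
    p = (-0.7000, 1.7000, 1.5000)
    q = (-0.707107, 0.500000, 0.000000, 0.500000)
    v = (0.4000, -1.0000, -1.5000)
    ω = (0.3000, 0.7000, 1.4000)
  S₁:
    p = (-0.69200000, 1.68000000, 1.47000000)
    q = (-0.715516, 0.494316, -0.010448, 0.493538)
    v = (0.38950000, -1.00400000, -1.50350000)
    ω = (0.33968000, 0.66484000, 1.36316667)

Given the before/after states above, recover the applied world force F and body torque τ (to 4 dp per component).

F = (-2.1000, -0.8000, -0.7000)
τ = (0.0600, -0.1800, -0.1000)

Δω = ω₁−ω₀ = (0.03968000, -0.03516000, -0.03683333)
ω₀×(Iω₀) = (-0.0392, -0.0042, 0.0105)
applied torque τ = (0.0600, -0.1800, -0.1000)
velocity change Δv = (-0.01050000, -0.00400000, -0.00350000)
applied force F = (-2.1000, -0.8000, -0.7000)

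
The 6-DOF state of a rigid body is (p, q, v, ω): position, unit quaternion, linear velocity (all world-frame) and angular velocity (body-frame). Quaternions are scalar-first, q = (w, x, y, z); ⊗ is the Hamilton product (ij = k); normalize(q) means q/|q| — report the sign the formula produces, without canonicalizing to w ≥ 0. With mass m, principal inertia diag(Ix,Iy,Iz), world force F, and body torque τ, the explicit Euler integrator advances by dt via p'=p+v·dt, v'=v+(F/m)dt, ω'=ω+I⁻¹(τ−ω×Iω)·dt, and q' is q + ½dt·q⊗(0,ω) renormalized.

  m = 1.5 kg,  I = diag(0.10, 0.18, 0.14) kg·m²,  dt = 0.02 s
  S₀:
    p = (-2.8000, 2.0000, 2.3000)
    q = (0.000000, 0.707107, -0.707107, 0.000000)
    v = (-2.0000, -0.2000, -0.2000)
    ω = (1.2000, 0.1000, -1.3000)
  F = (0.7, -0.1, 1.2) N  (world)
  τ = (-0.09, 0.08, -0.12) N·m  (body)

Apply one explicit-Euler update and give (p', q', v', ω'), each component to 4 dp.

p' = (-2.8400, 1.9960, 2.2960)
q' = (-0.0078, 0.7162, -0.6978, 0.0092)
v' = (-1.9907, -0.2013, -0.1840)
ω' = (1.1810, 0.1020, -1.3185)

p + v·dt = (-2.8400, 1.9960, 2.2960)
v' = v + a·dt = (-1.9907, -0.2013, -0.1840)
ω×(Iω) gyroscopic = (0.0052, 0.0624, 0.0096)
α = I⁻¹(τ − ω×Iω) = (-0.9520, 0.0978, -0.9257)
new body rate ω' = (1.1810, 0.1020, -1.3185)
q⊗(0,ω) = (-0.7778177, 0.9192391, 0.9192391, 0.9192391)
updated quaternion q' = (-0.0078, 0.7162, -0.6978, 0.0092)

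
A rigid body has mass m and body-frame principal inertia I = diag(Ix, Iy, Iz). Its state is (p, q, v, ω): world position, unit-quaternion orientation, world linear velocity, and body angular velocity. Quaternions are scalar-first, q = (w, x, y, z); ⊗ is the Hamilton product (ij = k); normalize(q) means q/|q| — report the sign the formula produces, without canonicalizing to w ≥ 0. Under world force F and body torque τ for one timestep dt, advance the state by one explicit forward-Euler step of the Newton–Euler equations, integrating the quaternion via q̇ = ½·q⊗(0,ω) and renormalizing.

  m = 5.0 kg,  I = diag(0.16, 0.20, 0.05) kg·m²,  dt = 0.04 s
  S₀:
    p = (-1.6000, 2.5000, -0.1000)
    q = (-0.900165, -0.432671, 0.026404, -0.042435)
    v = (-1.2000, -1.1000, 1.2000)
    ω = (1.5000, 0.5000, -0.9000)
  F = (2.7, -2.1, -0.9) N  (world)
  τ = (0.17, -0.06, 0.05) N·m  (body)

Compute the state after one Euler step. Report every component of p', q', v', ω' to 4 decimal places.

gyro term ω×Iω = (0.0675, -0.1485, 0.0300)
angular accel α = (0.6406, 0.4425, 0.4000)
ω + α·dt = (1.5256, 0.5177, -0.8840)
Hamilton product q⊗(0,ω) = (0.5976130, -1.3527936, -0.9031389, 0.5542070)
q' = normalize(q + ½dt·q⊗(0,ω)) = (-0.8876, -0.4594, 0.0083, -0.0313)
p + v·dt = (-1.6480, 2.4560, -0.0520)
v + (F/m)dt = (-1.1784, -1.1168, 1.1928)

p' = (-1.6480, 2.4560, -0.0520)
q' = (-0.8876, -0.4594, 0.0083, -0.0313)
v' = (-1.1784, -1.1168, 1.1928)
ω' = (1.5256, 0.5177, -0.8840)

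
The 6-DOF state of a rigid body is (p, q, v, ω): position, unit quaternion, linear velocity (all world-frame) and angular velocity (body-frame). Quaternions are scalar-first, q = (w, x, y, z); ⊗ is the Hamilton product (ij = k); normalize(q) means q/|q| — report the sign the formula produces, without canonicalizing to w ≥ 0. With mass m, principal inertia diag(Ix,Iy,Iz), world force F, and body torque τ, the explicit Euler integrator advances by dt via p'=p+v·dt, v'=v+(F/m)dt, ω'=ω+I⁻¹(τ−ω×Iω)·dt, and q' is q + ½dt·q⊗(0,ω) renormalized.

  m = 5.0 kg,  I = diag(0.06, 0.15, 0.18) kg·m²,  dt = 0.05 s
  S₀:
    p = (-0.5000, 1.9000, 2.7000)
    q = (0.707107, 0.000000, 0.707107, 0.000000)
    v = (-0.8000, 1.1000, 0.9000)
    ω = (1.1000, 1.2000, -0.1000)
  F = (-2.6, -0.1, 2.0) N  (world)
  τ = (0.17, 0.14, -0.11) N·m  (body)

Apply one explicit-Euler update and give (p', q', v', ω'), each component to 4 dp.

linear accel F/m = (-0.5200, -0.0200, 0.4000)
p + v·dt = (-0.5400, 1.9550, 2.7450)
v' = v + a·dt = (-0.8260, 1.0990, 0.9200)
α = I⁻¹(τ − ω×Iω) = (2.8933, 0.8453, -1.2711)
new body rate ω' = (1.2447, 1.2423, -0.1636)
q⊗(0,ω) = (-0.8485284, 0.7071070, 0.8485284, -0.8485284)
q + ½dt·q⊗(0,ω), renormalized = (0.6853, 0.0177, 0.7277, -0.0212)

p' = (-0.5400, 1.9550, 2.7450)
q' = (0.6853, 0.0177, 0.7277, -0.0212)
v' = (-0.8260, 1.0990, 0.9200)
ω' = (1.2447, 1.2423, -0.1636)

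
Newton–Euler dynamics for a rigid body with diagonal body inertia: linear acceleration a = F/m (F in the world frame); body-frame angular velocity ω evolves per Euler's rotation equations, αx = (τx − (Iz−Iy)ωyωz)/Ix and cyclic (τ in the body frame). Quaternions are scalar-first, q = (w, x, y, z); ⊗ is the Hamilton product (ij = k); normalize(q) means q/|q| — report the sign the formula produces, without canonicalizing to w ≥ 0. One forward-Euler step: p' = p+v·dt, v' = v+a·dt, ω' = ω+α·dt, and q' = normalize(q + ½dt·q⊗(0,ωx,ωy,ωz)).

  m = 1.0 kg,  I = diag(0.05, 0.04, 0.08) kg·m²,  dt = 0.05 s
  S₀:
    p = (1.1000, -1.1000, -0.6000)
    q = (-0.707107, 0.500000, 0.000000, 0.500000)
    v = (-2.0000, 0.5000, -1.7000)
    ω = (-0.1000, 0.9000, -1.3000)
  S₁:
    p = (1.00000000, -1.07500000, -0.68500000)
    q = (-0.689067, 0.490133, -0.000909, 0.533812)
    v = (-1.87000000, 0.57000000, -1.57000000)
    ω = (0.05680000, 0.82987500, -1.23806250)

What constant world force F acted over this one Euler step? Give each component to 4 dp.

F = (2.6000, 1.4000, 2.6000)

v₁ − v₀ = (0.13000000, 0.07000000, 0.13000000)
applied force F = (2.6000, 1.4000, 2.6000)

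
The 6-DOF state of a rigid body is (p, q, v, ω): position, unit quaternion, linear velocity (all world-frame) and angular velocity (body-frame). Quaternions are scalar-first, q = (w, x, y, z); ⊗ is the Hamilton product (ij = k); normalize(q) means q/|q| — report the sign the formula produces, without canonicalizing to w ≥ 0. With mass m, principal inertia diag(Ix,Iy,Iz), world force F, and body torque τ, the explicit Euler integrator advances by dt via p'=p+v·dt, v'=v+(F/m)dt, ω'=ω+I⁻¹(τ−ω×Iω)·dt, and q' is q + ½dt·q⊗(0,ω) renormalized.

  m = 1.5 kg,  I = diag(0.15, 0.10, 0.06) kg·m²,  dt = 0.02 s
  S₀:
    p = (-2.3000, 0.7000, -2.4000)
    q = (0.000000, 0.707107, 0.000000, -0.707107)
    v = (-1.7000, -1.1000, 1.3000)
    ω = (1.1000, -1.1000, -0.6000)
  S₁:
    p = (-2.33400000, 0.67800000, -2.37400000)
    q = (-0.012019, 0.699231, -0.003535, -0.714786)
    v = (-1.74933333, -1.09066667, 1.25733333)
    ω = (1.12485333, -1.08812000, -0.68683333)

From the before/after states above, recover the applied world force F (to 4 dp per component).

v₁ − v₀ = (-0.04933333, 0.00933333, -0.04266667)
m·(v₁−v₀)/dt = (-3.7000, 0.7000, -3.2000)

F = (-3.7000, 0.7000, -3.2000)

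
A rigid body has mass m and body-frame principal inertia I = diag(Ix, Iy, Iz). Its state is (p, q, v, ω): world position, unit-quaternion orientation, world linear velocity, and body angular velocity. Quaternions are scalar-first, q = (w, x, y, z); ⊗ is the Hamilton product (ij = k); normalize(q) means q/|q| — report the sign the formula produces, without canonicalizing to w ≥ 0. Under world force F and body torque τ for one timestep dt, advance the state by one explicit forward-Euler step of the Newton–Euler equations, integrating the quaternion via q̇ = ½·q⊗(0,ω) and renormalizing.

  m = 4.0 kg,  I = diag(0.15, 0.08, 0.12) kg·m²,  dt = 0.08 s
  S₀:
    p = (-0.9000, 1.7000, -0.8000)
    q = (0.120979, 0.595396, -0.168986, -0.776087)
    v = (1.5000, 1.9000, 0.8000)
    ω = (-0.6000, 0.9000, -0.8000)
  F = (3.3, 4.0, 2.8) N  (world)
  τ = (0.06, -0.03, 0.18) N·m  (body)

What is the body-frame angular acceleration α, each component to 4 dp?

α = (0.5920, -0.5550, 1.1850)

ω×(Iω) gyroscopic = (-0.0288, 0.0144, 0.0378)
(τ − ω×Iω)/I = (0.5920, -0.5550, 1.1850)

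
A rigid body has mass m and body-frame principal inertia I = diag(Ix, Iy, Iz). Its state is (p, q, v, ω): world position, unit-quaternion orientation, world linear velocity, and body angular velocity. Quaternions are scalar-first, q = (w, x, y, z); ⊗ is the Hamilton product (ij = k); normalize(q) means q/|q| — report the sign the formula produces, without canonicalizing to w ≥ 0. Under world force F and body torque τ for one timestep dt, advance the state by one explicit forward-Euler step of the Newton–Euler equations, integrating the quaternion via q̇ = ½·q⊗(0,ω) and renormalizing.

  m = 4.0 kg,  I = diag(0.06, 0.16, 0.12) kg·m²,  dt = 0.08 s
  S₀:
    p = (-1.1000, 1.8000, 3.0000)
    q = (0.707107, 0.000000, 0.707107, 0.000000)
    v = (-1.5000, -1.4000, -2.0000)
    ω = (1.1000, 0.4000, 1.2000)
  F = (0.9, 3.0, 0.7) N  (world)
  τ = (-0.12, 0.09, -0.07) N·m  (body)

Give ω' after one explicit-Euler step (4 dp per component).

ω×(Iω) gyroscopic = (-0.0192, -0.0792, 0.0440)
α = I⁻¹(τ − ω×Iω) = (-1.6800, 1.0575, -0.9500)
ω' = ω + α·dt = (0.9656, 0.4846, 1.1240)

ω' = (0.9656, 0.4846, 1.1240)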